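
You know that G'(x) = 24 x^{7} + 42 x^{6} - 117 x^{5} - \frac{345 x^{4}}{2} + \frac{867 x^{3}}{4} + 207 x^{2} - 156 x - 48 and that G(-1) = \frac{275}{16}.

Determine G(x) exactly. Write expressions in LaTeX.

G(x) = \frac{3 \left(- 2 x^{2} - x + 4\right)^{4} + 32}{16}

The substitution u = - x^{2} - \frac{x}{2} + 2 works: G'(x) is exactly (dG/du)*(du/dx) for that inner function.
A general antiderivative is 3 \left(- x^{2} - \frac{x}{2} + 2\right)^{4} + C.
The condition gives C = \frac{275}{16} - (\frac{243}{16}) = 2.
So G(x) = \frac{3 \left(- 2 x^{2} - x + 4\right)^{4} + 32}{16}.
Check: d/dx[\frac{3 \left(- 2 x^{2} - x + 4\right)^{4} + 32}{16}] = 24 x^{7} + 42 x^{6} - 117 x^{5} - \frac{345 x^{4}}{2} + \frac{867 x^{3}}{4} + 207 x^{2} - 156 x - 48 = G'(x).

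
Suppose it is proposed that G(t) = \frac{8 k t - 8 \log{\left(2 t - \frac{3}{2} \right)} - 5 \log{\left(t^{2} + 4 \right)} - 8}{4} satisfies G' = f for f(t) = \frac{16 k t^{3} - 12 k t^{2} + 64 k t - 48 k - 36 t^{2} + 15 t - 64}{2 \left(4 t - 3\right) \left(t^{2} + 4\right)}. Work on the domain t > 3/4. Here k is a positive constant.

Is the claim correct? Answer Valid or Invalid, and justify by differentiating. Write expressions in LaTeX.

Valid. The derivative of G reproduces f.

d/dt[G] = \frac{16 k t^{3} - 12 k t^{2} + 64 k t - 48 k - 36 t^{2} + 15 t - 64}{8 t^{3} - 6 t^{2} + 32 t - 24}
This equals f(t) exactly, so the claim holds.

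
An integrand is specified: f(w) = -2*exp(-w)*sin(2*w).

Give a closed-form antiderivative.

Check any antiderivative F(w) by computing F'(w) and comparing it with f(w).
Check: d/dw[2*(sin(2*w) + 2*cos(2*w))*exp(-w)/5] = -2*exp(-w)*sin(2*w) = f(w).

An antiderivative is F(w) = 2*(sin(2*w) + 2*cos(2*w))*exp(-w)/5.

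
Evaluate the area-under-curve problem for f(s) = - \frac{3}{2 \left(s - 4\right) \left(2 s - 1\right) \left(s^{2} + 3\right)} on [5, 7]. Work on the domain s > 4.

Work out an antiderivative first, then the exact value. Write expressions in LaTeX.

The denominator factors as 2 \left(s - 4\right) \left(2 s - 1\right) \left(s^{2} + 3\right); partial fractions split f into directly integrable pieces: - \frac{3 \left(9 s - 2\right)}{494 \left(s^{2} + 3\right)} + \frac{12}{91 \left(2 s - 1\right)} - \frac{3}{266 \left(s - 4\right)}.
F(s) = - \frac{3 \log{\left(s - 4 \right)}}{266} + \frac{6 \log{\left(s - \frac{1}{2} \right)}}{91} - \frac{27 \log{\left(s^{2} + 3 \right)}}{988} + \frac{\sqrt{3} \operatorname{atan}{\left(\frac{\sqrt{3} s}{3} \right)}}{247} is an antiderivative of f.
Check: d/ds[- \frac{3 \log{\left(s - 4 \right)}}{266} + \frac{6 \log{\left(s - \frac{1}{2} \right)}}{91} - \frac{27 \log{\left(s^{2} + 3 \right)}}{988} + \frac{\sqrt{3} \operatorname{atan}{\left(\frac{\sqrt{3} s}{3} \right)}}{247}] = - \frac{3}{4 s^{4} - 18 s^{3} + 20 s^{2} - 54 s + 24}, which equals f(s).
F(7) = - \frac{27 \log{\left(52 \right)}}{988} - \frac{3 \log{\left(3 \right)}}{266} + \frac{\sqrt{3} \operatorname{atan}{\left(\frac{7 \sqrt{3}}{3} \right)}}{247} + \frac{6 \log{\left(\frac{13}{2} \right)}}{91}; F(5) = - \frac{27 \log{\left(28 \right)}}{988} + \frac{\sqrt{3} \operatorname{atan}{\left(\frac{5 \sqrt{3}}{3} \right)}}{247} + \frac{6 \log{\left(\frac{9}{2} \right)}}{91}.
Integral = F(7) - F(5) = - \frac{27 \log{\left(52 \right)}}{988} - \frac{6 \log{\left(\frac{9}{2} \right)}}{91} - \frac{3 \log{\left(3 \right)}}{266} - \frac{\sqrt{3} \operatorname{atan}{\left(\frac{5 \sqrt{3}}{3} \right)}}{247} + \frac{\sqrt{3} \operatorname{atan}{\left(\frac{7 \sqrt{3}}{3} \right)}}{247} + \frac{27 \log{\left(28 \right)}}{988} + \frac{6 \log{\left(\frac{13}{2} \right)}}{91}.

Antiderivative: F(s) = - \frac{3 \log{\left(s - 4 \right)}}{266} + \frac{6 \log{\left(s - \frac{1}{2} \right)}}{91} - \frac{27 \log{\left(s^{2} + 3 \right)}}{988} + \frac{\sqrt{3} \operatorname{atan}{\left(\frac{\sqrt{3} s}{3} \right)}}{247}; value = - \frac{27 \log{\left(52 \right)}}{988} - \frac{6 \log{\left(\frac{9}{2} \right)}}{91} - \frac{3 \log{\left(3 \right)}}{266} - \frac{\sqrt{3} \operatorname{atan}{\left(\frac{5 \sqrt{3}}{3} \right)}}{247} + \frac{\sqrt{3} \operatorname{atan}{\left(\frac{7 \sqrt{3}}{3} \right)}}{247} + \frac{27 \log{\left(28 \right)}}{988} + \frac{6 \log{\left(\frac{13}{2} \right)}}{91}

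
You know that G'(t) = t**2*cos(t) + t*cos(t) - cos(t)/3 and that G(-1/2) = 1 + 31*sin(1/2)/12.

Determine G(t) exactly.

Integrate term by term and add the pieces.
A general antiderivative is t**2*sin(t) + t*sin(t) + 2*t*cos(t) - 7*sin(t)/3 + cos(t) + C.
The condition gives C = 1 + 31*sin(1/2)/12 - (31*sin(1/2)/12) = 1.
So G(t) = t**2*sin(t) + t*sin(t) + 2*t*cos(t) - 7*sin(t)/3 + cos(t) + 1.
Check: d/dt[t**2*sin(t) + t*sin(t) + 2*t*cos(t) - 7*sin(t)/3 + cos(t) + 1] = t**2*cos(t) + t*cos(t) - cos(t)/3 = G'(t).

G(t) = t**2*sin(t) + t*sin(t) + 2*t*cos(t) - 7*sin(t)/3 + cos(t) + 1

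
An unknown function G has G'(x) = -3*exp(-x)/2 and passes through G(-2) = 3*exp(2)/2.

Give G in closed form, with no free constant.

G(x) = 3*exp(-x)/2

Recover the given G'(x) by differentiating a candidate G(x); any mismatch rules it out.
A general antiderivative is 3*exp(-x)/2 + C.
The condition gives C = 3*exp(2)/2 - (3*exp(2)/2) = 0.
So G(x) = 3*exp(-x)/2.
Check: d/dx[3*exp(-x)/2] = -3*exp(-x)/2 = G'(x).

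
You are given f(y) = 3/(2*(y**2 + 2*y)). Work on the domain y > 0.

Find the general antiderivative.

F(y) = 3*log(y)/4 - 3*log(y + 2)/4 + C

The denominator factors as 2*y*(y + 2); partial fractions split f into directly integrable pieces: -3/(4*(y + 2)) + 3/(4*y).
Check: d/dy[3*log(y)/4 - 3*log(y + 2)/4] = 3/(2*y**2 + 4*y), which equals f(y).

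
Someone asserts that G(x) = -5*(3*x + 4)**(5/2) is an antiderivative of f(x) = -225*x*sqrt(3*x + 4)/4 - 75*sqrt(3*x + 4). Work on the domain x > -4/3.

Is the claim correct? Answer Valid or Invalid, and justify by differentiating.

Invalid: d/dx[G] - f = -225*x*sqrt(3*x + 4)/4 - 75*sqrt(3*x + 4), which is not 0.

d/dx[G] = -225*x*sqrt(3*x + 4)/2 - 150*sqrt(3*x + 4)
d/dx[G] - f(x) = -225*x*sqrt(3*x + 4)/4 - 75*sqrt(3*x + 4) != 0.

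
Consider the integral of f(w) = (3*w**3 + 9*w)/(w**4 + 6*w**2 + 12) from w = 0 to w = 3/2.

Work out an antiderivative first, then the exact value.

f matches the chain-rule pattern g'(h)*h' with inner function h(w) = w**4/2 + 3*w**2 + 6; substituting u = h(w) collapses the integral.
F(w) = 3*log(w**4/2 + 3*w**2 + 6)/4 is an antiderivative of f.
Check: d/dw[3*log(w**4/2 + 3*w**2 + 6)/4] = (3*w**3 + 9*w)/(w**4 + 6*w**2 + 12) = f(w).
F(3/2) = 3*log(489/32)/4; F(0) = 3*log(6)/4.
Integral = F(3/2) - F(0) = -3*log(6)/4 + 3*log(489/32)/4.

Antiderivative: F(w) = 3*log(w**4/2 + 3*w**2 + 6)/4; value = -3*log(6)/4 + 3*log(489/32)/4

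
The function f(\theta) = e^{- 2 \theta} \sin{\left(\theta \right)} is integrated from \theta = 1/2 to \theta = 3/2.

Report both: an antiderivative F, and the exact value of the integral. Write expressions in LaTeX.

For F(\theta) to be correct the identity F'(\theta) - f(\theta) = 0 must hold.
F(\theta) = \frac{\left(- 2 \sin{\left(\theta \right)} - \cos{\left(\theta \right)}\right) e^{- 2 \theta}}{5} is an antiderivative of f.
Check: d/d\theta[\frac{\left(- 2 \sin{\left(\theta \right)} - \cos{\left(\theta \right)}\right) e^{- 2 \theta}}{5}] = e^{- 2 \theta} \sin{\left(\theta \right)} = f(\theta).
F(3/2) = - \frac{2 \sin{\left(\frac{3}{2} \right)}}{5 e^{3}} - \frac{\cos{\left(\frac{3}{2} \right)}}{5 e^{3}}; F(1/2) = - \frac{2 \sin{\left(\frac{1}{2} \right)}}{5 e} - \frac{\cos{\left(\frac{1}{2} \right)}}{5 e}.
Integral = F(3/2) - F(1/2) = - \frac{2 \sin{\left(\frac{3}{2} \right)}}{5 e^{3}} - \frac{\cos{\left(\frac{3}{2} \right)}}{5 e^{3}} + \frac{\cos{\left(\frac{1}{2} \right)}}{5 e} + \frac{2 \sin{\left(\frac{1}{2} \right)}}{5 e}.

Antiderivative: F(\theta) = \frac{\left(- 2 \sin{\left(\theta \right)} - \cos{\left(\theta \right)}\right) e^{- 2 \theta}}{5}; value = - \frac{2 \sin{\left(\frac{3}{2} \right)}}{5 e^{3}} - \frac{\cos{\left(\frac{3}{2} \right)}}{5 e^{3}} + \frac{\cos{\left(\frac{1}{2} \right)}}{5 e} + \frac{2 \sin{\left(\frac{1}{2} \right)}}{5 e}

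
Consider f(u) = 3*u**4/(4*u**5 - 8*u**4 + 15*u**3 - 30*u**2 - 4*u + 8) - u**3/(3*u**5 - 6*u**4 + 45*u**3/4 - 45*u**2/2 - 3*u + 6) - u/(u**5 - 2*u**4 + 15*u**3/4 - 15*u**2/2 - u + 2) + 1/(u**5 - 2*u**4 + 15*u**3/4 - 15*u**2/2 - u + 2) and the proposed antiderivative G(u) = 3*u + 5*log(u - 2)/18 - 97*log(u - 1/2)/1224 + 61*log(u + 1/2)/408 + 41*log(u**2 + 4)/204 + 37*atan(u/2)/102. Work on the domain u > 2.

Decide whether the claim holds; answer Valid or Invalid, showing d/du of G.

Invalid: d/du[G] - f = 3, which is not 0.

d/du[G] = (36*u**5 - 63*u**4 + 131*u**3 - 270*u**2 - 48*u + 84)/(12*u**5 - 24*u**4 + 45*u**3 - 90*u**2 - 12*u + 24)
d/du[G] - f(u) = 3 != 0.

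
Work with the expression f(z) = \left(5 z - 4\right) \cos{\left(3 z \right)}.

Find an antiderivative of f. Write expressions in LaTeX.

Recover f(z) by differentiating a candidate F(z); any mismatch rules it out.
Check: d/dz[\frac{5 z \sin{\left(3 z \right)}}{3} - \frac{4 \sin{\left(3 z \right)}}{3} + \frac{5 \cos{\left(3 z \right)}}{9}] = 5 z \cos{\left(3 z \right)} - 4 \cos{\left(3 z \right)}, which equals f(z).

An antiderivative is F(z) = \frac{5 z \sin{\left(3 z \right)}}{3} - \frac{4 \sin{\left(3 z \right)}}{3} + \frac{5 \cos{\left(3 z \right)}}{9}.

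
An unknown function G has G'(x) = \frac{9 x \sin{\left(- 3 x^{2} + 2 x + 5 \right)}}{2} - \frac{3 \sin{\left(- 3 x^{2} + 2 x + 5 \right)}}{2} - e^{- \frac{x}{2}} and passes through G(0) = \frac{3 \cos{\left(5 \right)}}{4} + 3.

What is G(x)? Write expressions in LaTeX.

The integrand splits into summands that can be handled one at a time.
A general antiderivative is \frac{3 \cos{\left(- 3 x^{2} + 2 x + 5 \right)}}{4} + 2 e^{- \frac{x}{2}} + C.
The condition gives C = \frac{3 \cos{\left(5 \right)}}{4} + 3 - (\frac{3 \cos{\left(5 \right)}}{4} + 2) = 1.
So G(x) = \frac{3 \cos{\left(- 3 x^{2} + 2 x + 5 \right)}}{4} + 1 + 2 e^{- \frac{x}{2}}.
Check: d/dx[\frac{3 \cos{\left(- 3 x^{2} + 2 x + 5 \right)}}{4} + 1 + 2 e^{- \frac{x}{2}}] = \frac{\left(9 x e^{\frac{x}{2}} \sin{\left(- 3 x^{2} + 2 x + 5 \right)} - 3 e^{\frac{x}{2}} \sin{\left(- 3 x^{2} + 2 x + 5 \right)} - 2\right) e^{- \frac{x}{2}}}{2}, which equals G'(x).

G(x) = \frac{3 \cos{\left(- 3 x^{2} + 2 x + 5 \right)}}{4} + 1 + 2 e^{- \frac{x}{2}}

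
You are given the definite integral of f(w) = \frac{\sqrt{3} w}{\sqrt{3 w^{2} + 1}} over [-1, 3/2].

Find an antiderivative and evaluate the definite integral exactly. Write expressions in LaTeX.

Antiderivative: F(w) = \sqrt{w^{2} + \frac{1}{3}}; value = - \frac{2 \sqrt{3}}{3} + \frac{\sqrt{93}}{6}

The substitution u = w^{2} + \frac{1}{3} works: f is exactly (dF/du)*(du/dw) for that inner function.
F(w) = \sqrt{w^{2} + \frac{1}{3}} is an antiderivative of f.
Check: d/dw[\sqrt{w^{2} + \frac{1}{3}}] = \frac{\sqrt{3} w}{\sqrt{3 w^{2} + 1}} = f(w).
F(3/2) = \frac{\sqrt{93}}{6}; F(-1) = \frac{2 \sqrt{3}}{3}.
Integral = F(3/2) - F(-1) = - \frac{2 \sqrt{3}}{3} + \frac{\sqrt{93}}{6}.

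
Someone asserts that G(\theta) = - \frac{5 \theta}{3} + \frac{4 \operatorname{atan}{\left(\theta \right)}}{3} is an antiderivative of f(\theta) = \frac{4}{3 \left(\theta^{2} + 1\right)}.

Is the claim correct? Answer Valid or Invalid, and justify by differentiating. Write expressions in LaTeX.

d/d\theta[G] = \frac{- 5 \theta^{2} - 1}{3 \theta^{2} + 3}
d/d\theta[G] - f(\theta) = - \frac{5}{3} != 0.

Invalid: d/d\theta[G] - f = - \frac{5}{3}, which is not 0.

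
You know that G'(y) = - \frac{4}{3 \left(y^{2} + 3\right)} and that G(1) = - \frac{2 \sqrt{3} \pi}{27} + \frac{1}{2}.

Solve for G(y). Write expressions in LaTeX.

Any candidate G(y) must reproduce the stated G'(y) exactly.
A general antiderivative is - \frac{4 \sqrt{3} \operatorname{atan}{\left(\frac{\sqrt{3} y}{3} \right)}}{9} + C.
The condition gives C = - \frac{2 \sqrt{3} \pi}{27} + \frac{1}{2} - (- \frac{2 \sqrt{3} \pi}{27}) = \frac{1}{2}.
So G(y) = - \frac{4 \sqrt{3} \operatorname{atan}{\left(\frac{\sqrt{3} y}{3} \right)}}{9} + \frac{1}{2}.
Check: d/dy[- \frac{4 \sqrt{3} \operatorname{atan}{\left(\frac{\sqrt{3} y}{3} \right)}}{9} + \frac{1}{2}] = - \frac{4}{3 y^{2} + 9}, which equals G'(y).

G(y) = - \frac{4 \sqrt{3} \operatorname{atan}{\left(\frac{\sqrt{3} y}{3} \right)}}{9} + \frac{1}{2}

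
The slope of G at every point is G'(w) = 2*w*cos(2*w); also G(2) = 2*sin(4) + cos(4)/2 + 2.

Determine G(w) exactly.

G(w) = (2*w*sin(2*w) + cos(2*w) + 4)/2

Since d/dw undoes antidifferentiation here, G(w) must give back the stated G'(w).
A general antiderivative is w*sin(2*w) + cos(2*w)/2 + C.
The condition gives C = 2*sin(4) + cos(4)/2 + 2 - (2*sin(4) + cos(4)/2) = 2.
So G(w) = (2*w*sin(2*w) + cos(2*w) + 4)/2.
Check: d/dw[(2*w*sin(2*w) + cos(2*w) + 4)/2] = 2*w*cos(2*w) = G'(w).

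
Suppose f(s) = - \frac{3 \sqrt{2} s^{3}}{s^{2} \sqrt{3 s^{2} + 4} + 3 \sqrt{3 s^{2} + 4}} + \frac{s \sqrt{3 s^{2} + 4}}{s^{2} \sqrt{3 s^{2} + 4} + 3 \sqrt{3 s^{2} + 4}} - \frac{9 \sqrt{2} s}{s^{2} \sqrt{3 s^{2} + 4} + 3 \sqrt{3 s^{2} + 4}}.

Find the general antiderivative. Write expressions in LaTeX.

F(s) = \frac{- 2 \sqrt{2} \sqrt{3 s^{2} + 4} + \log{\left(s^{2} + 3 \right)}}{2} + C

The integrand splits into summands that can be handled one at a time.
Check: d/ds[\frac{- 2 \sqrt{2} \sqrt{3 s^{2} + 4} + \log{\left(s^{2} + 3 \right)}}{2}] = \frac{- 3 \sqrt{2} s^{3} + s \sqrt{3 s^{2} + 4} - 9 \sqrt{2} s}{s^{2} \sqrt{3 s^{2} + 4} + 3 \sqrt{3 s^{2} + 4}}, which equals f(s).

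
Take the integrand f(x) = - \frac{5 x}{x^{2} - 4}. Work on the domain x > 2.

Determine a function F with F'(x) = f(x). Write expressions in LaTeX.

The denominator factors as \left(x - 2\right) \left(x + 2\right); partial fractions split f into directly integrable pieces: - \frac{5}{2 \left(x + 2\right)} - \frac{5}{2 \left(x - 2\right)}.
Check: d/dx[- \frac{5 \log{\left(x^{2} - 4 \right)}}{2}] = - \frac{5 x}{x^{2} - 4} = f(x).

An antiderivative is F(x) = - \frac{5 \log{\left(x^{2} - 4 \right)}}{2}.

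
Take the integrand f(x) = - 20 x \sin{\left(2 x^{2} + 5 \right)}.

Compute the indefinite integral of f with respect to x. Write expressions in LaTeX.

The substitution u = 2 x^{2} + 5 works: f is exactly (dF/du)*(du/dx) for that inner function.
Check: d/dx[5 \cos{\left(2 x^{2} + 5 \right)}] = - 20 x \sin{\left(2 x^{2} + 5 \right)} = f(x).

F(x) = 5 \cos{\left(2 x^{2} + 5 \right)} + C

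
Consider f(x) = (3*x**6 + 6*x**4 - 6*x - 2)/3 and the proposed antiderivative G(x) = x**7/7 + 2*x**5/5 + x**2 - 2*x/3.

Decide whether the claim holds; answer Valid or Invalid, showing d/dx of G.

Invalid: d/dx[G] - f = 4*x, which is not 0.

d/dx[G] = x**6 + 2*x**4 + 2*x - 2/3
d/dx[G] - f(x) = 4*x != 0.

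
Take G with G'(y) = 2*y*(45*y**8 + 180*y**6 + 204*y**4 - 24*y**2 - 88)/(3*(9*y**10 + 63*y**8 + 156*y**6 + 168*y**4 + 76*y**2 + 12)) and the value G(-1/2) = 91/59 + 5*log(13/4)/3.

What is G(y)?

Any candidate G(y) must reproduce the stated G'(y) exactly.
A general antiderivative is 5*log(y**2 + 3)/3 + 2/(3*(y**4 + 2*y**2 + 2/3)) + C.
The condition gives C = 91/59 + 5*log(13/4)/3 - (32/59 + 5*log(13/4)/3) = 1.
So G(y) = (15*y**4*log(y**2 + 3) + 9*y**4 + 30*y**2*log(y**2 + 3) + 18*y**2 + 10*log(y**2 + 3) + 12)/(3*(3*y**4 + 6*y**2 + 2)).
Check: d/dy[(15*y**4*log(y**2 + 3) + 9*y**4 + 30*y**2*log(y**2 + 3) + 18*y**2 + 10*log(y**2 + 3) + 12)/(3*(3*y**4 + 6*y**2 + 2))] = (90*y**9 + 360*y**7 + 408*y**5 - 48*y**3 - 176*y)/(27*y**10 + 189*y**8 + 468*y**6 + 504*y**4 + 228*y**2 + 36), which equals G'(y).

G(y) = (15*y**4*log(y**2 + 3) + 9*y**4 + 30*y**2*log(y**2 + 3) + 18*y**2 + 10*log(y**2 + 3) + 12)/(3*(3*y**4 + 6*y**2 + 2))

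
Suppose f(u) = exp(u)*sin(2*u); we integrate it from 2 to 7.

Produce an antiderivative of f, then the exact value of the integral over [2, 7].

Antiderivative: F(u) = exp(u)*sin(2*u)/5 - 2*exp(u)*cos(2*u)/5; value = -2*exp(7)*cos(14)/5 + 2*exp(2)*cos(4)/5 - exp(2)*sin(4)/5 + exp(7)*sin(14)/5

Check any antiderivative F(u) by computing F'(u) and comparing it with f(u).
F(u) = exp(u)*sin(2*u)/5 - 2*exp(u)*cos(2*u)/5 is an antiderivative of f.
Check: d/du[exp(u)*sin(2*u)/5 - 2*exp(u)*cos(2*u)/5] = exp(u)*sin(2*u) = f(u).
F(7) = -2*exp(7)*cos(14)/5 + exp(7)*sin(14)/5; F(2) = exp(2)*sin(4)/5 - 2*exp(2)*cos(4)/5.
Integral = F(7) - F(2) = -2*exp(7)*cos(14)/5 + 2*exp(2)*cos(4)/5 - exp(2)*sin(4)/5 + exp(7)*sin(14)/5.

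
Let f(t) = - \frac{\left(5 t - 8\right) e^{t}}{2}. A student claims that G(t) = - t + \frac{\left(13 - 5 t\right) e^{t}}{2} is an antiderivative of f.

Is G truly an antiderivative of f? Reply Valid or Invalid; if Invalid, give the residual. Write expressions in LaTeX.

Invalid: d/dt[G] - f = -1, which is not 0.

d/dt[G] = - \frac{5 t e^{t}}{2} + 4 e^{t} - 1
d/dt[G] - f(t) = -1 != 0.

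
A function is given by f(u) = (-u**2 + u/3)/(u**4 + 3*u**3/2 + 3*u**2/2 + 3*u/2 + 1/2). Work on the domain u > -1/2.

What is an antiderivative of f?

An antiderivative is F(u) = (-2*log(u + 1/2) + 4*log(u + 1) - log(u**2 + 1))/3.

Factor the denominator (3*(u + 1)*(2*u + 1)*(u**2 + 1)) and decompose: f = -2*u/(3*(u**2 + 1)) - 4/(3*(2*u + 1)) + 4/(3*(u + 1)); each piece integrates to a log, atan, or power term.
Check: d/du[(-2*log(u + 1/2) + 4*log(u + 1) - log(u**2 + 1))/3] = (-6*u**2 + 2*u)/(6*u**4 + 9*u**3 + 9*u**2 + 9*u + 3), which equals f(u).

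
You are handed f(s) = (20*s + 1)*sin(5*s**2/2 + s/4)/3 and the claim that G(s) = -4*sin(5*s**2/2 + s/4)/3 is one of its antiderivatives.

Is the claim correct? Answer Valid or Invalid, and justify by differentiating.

d/ds[G] = -20*s*cos(5*s**2/2 + s/4)/3 - cos(5*s**2/2 + s/4)/3
d/ds[G] - f(s) = -20*s*sin(5*s**2/2 + s/4)/3 - 20*s*cos(5*s**2/2 + s/4)/3 - sin(5*s**2/2 + s/4)/3 - cos(5*s**2/2 + s/4)/3 != 0.

Invalid: d/ds[G] - f = -20*s*sin(5*s**2/2 + s/4)/3 - 20*s*cos(5*s**2/2 + s/4)/3 - sin(5*s**2/2 + s/4)/3 - cos(5*s**2/2 + s/4)/3, which is not 0.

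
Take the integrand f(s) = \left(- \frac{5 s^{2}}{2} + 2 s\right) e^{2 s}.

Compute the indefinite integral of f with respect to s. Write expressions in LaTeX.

F(s) = \frac{\left(- 10 s^{2} + 18 s - 9\right) e^{2 s}}{8} + C

f has the shape u'v + uv' for u = - \frac{5 s^{2}}{4} + \frac{9 s}{4} - \frac{9}{8} and v = e^{2 s} — it is the derivative of the product u*v.
Check: d/ds[\frac{\left(- 10 s^{2} + 18 s - 9\right) e^{2 s}}{8}] = - \frac{5 s^{2} e^{2 s}}{2} + 2 s e^{2 s}, which equals f(s).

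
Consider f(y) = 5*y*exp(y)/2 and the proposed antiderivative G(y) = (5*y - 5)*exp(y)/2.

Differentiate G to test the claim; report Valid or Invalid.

d/dy[G] = 5*y*exp(y)/2
This equals f(y) exactly, so the claim holds.

Valid - differentiating G returns exactly f.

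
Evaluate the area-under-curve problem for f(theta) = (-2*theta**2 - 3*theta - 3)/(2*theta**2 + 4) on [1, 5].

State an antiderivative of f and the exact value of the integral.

Antiderivative: F(theta) = (-4*theta - 3*log(theta**2 + 2) + sqrt(2)*atan(sqrt(2)*theta/2))/4; value = -4 - 3*log(27)/4 - sqrt(2)*atan(sqrt(2)/2)/4 + sqrt(2)*atan(5*sqrt(2)/2)/4 + 3*log(3)/4

A candidate is checked by its d/dtheta: the result must match f(theta).
F(theta) = (-4*theta - 3*log(theta**2 + 2) + sqrt(2)*atan(sqrt(2)*theta/2))/4 is an antiderivative of f.
Check: d/dtheta[(-4*theta - 3*log(theta**2 + 2) + sqrt(2)*atan(sqrt(2)*theta/2))/4] = (-2*theta**2 - 3*theta - 3)/(2*theta**2 + 4) = f(theta).
F(5) = -5 - 3*log(27)/4 + sqrt(2)*atan(5*sqrt(2)/2)/4; F(1) = -1 - 3*log(3)/4 + sqrt(2)*atan(sqrt(2)/2)/4.
Integral = F(5) - F(1) = -4 - 3*log(27)/4 - sqrt(2)*atan(sqrt(2)/2)/4 + sqrt(2)*atan(5*sqrt(2)/2)/4 + 3*log(3)/4.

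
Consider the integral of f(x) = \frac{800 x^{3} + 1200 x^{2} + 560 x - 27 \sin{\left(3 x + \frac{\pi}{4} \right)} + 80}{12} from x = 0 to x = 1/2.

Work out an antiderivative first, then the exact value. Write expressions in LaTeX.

A candidate is checked by its d/dx: the result must match f(x).
F(x) = \frac{8 \left(5 x^{2} + 5 x + 1\right)^{2} + 9 \cos{\left(3 x + \frac{\pi}{4} \right)}}{12} is an antiderivative of f.
Check: d/dx[\frac{8 \left(5 x^{2} + 5 x + 1\right)^{2} + 9 \cos{\left(3 x + \frac{\pi}{4} \right)}}{12}] = \frac{200 x^{3}}{3} + 100 x^{2} + \frac{140 x}{3} - \frac{9 \sin{\left(3 x + \frac{\pi}{4} \right)}}{4} + \frac{20}{3}, which equals f(x).
F(1/2) = \frac{3 \cos{\left(\frac{\pi}{4} + \frac{3}{2} \right)}}{4} + \frac{361}{24}; F(0) = \frac{3 \sqrt{2}}{8} + \frac{2}{3}.
Integral = F(1/2) - F(0) = - \frac{3 \sqrt{2}}{8} + \frac{3 \cos{\left(\frac{\pi}{4} + \frac{3}{2} \right)}}{4} + \frac{115}{8}.

Antiderivative: F(x) = \frac{8 \left(5 x^{2} + 5 x + 1\right)^{2} + 9 \cos{\left(3 x + \frac{\pi}{4} \right)}}{12}; value = - \frac{3 \sqrt{2}}{8} + \frac{3 \cos{\left(\frac{\pi}{4} + \frac{3}{2} \right)}}{4} + \frac{115}{8}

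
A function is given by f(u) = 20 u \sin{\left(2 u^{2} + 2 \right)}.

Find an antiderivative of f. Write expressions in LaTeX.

An antiderivative is F(u) = - 5 \cos{\left(2 u^{2} + 2 \right)}.

f matches the chain-rule pattern g'(h)*h' with inner function h(u) = 2 u^{2} + 2; substituting w = h(u) collapses the integral.
Check: d/du[- 5 \cos{\left(2 u^{2} + 2 \right)}] = 20 u \sin{\left(2 u^{2} + 2 \right)} = f(u).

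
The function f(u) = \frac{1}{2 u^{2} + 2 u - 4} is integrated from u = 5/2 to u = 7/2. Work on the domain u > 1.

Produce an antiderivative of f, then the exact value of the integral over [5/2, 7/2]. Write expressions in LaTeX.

The denominator factors as 2 \left(u - 1\right) \left(u + 2\right); partial fractions split f into directly integrable pieces: - \frac{1}{6 \left(u + 2\right)} + \frac{1}{6 \left(u - 1\right)}.
F(u) = \frac{\log{\left(u - 1 \right)}}{6} - \frac{\log{\left(u + 2 \right)}}{6} is an antiderivative of f.
Check: d/du[\frac{\log{\left(u - 1 \right)}}{6} - \frac{\log{\left(u + 2 \right)}}{6}] = \frac{1}{2 u^{2} + 2 u - 4} = f(u).
F(7/2) = - \frac{\log{\left(\frac{11}{2} \right)}}{6} + \frac{\log{\left(\frac{5}{2} \right)}}{6}; F(5/2) = - \frac{\log{\left(\frac{9}{2} \right)}}{6} + \frac{\log{\left(\frac{3}{2} \right)}}{6}.
Integral = F(7/2) - F(5/2) = - \frac{\log{\left(\frac{11}{2} \right)}}{6} - \frac{\log{\left(\frac{3}{2} \right)}}{6} + \frac{\log{\left(\frac{5}{2} \right)}}{6} + \frac{\log{\left(\frac{9}{2} \right)}}{6}.

Antiderivative: F(u) = \frac{\log{\left(u - 1 \right)}}{6} - \frac{\log{\left(u + 2 \right)}}{6}; value = - \frac{\log{\left(\frac{11}{2} \right)}}{6} - \frac{\log{\left(\frac{3}{2} \right)}}{6} + \frac{\log{\left(\frac{5}{2} \right)}}{6} + \frac{\log{\left(\frac{9}{2} \right)}}{6}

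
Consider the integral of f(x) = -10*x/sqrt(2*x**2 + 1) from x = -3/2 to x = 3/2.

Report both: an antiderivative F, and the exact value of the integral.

Antiderivative: F(x) = -5*sqrt(2*x**2 + 1); value = 0

f matches the chain-rule pattern g'(h)*h' with inner function h(x) = 2*x**2 + 1; substituting u = h(x) collapses the integral.
F(x) = -5*sqrt(2*x**2 + 1) is an antiderivative of f.
Check: d/dx[-5*sqrt(2*x**2 + 1)] = -10*x/sqrt(2*x**2 + 1) = f(x).
F(3/2) = -5*sqrt(22)/2; F(-3/2) = -5*sqrt(22)/2.
Integral = F(3/2) - F(-3/2) = 0.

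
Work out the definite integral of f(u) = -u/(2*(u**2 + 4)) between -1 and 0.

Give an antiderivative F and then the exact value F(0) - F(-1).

f matches the chain-rule pattern g'(h)*h' with inner function h(u) = u**2 + 4; substituting w = h(u) collapses the integral.
F(u) = -log(u**2 + 4)/4 is an antiderivative of f.
Check: d/du[-log(u**2 + 4)/4] = -u/(2*u**2 + 8), which equals f(u).
F(0) = -log(4)/4; F(-1) = -log(5)/4.
Integral = F(0) - F(-1) = -log(4)/4 + log(5)/4.

Antiderivative: F(u) = -log(u**2 + 4)/4; value = -log(4)/4 + log(5)/4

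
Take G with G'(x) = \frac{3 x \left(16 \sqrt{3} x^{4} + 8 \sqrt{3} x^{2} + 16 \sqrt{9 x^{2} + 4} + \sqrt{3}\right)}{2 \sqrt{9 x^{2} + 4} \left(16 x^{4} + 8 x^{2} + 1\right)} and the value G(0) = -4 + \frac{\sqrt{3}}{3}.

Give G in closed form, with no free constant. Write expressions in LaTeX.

The proposed G(x) is checked by its d/dx: the result must match the given G'(x).
A general antiderivative is \frac{\sqrt{3 x^{2} + \frac{4}{3}}}{2} - \frac{3}{2 \left(2 x^{2} + \frac{1}{2}\right)} + C.
The condition gives C = -4 + \frac{\sqrt{3}}{3} - (-3 + \frac{\sqrt{3}}{3}) = -1.
So G(x) = \frac{4 \sqrt{3} x^{2} \sqrt{9 x^{2} + 4} - 24 x^{2} + \sqrt{3} \sqrt{9 x^{2} + 4} - 24}{6 \left(4 x^{2} + 1\right)}.
Check: d/dx[\frac{4 \sqrt{3} x^{2} \sqrt{9 x^{2} + 4} - 24 x^{2} + \sqrt{3} \sqrt{9 x^{2} + 4} - 24}{6 \left(4 x^{2} + 1\right)}] = \frac{48 \sqrt{3} x^{5} + 24 \sqrt{3} x^{3} + 48 x \sqrt{9 x^{2} + 4} + 3 \sqrt{3} x}{32 x^{4} \sqrt{9 x^{2} + 4} + 16 x^{2} \sqrt{9 x^{2} + 4} + 2 \sqrt{9 x^{2} + 4}}, which equals G'(x).

G(x) = \frac{4 \sqrt{3} x^{2} \sqrt{9 x^{2} + 4} - 24 x^{2} + \sqrt{3} \sqrt{9 x^{2} + 4} - 24}{6 \left(4 x^{2} + 1\right)}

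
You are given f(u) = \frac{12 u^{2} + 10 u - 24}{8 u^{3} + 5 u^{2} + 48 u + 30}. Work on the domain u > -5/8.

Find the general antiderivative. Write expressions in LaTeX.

An antiderivative F(u) passes only if d/du[F] lands on f(u) exactly.
Check: d/du[- \frac{\log{\left(4 u + \frac{5}{2} \right)}}{2} + \log{\left(\frac{u^{2}}{2} + 3 \right)}] = \frac{12 u^{2} + 10 u - 24}{8 u^{3} + 5 u^{2} + 48 u + 30} = f(u).

F(u) = - \frac{\log{\left(4 u + \frac{5}{2} \right)}}{2} + \log{\left(\frac{u^{2}}{2} + 3 \right)} + C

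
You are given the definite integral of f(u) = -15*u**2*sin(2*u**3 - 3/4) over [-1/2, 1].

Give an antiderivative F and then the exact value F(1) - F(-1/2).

Antiderivative: F(u) = 5*cos(2*u**3 - 3/4)/2; value = -5*cos(1)/2 + 5*cos(5/4)/2

f matches the chain-rule pattern g'(h)*h' with inner function h(u) = 2*u**3 - 3/4; substituting w = h(u) collapses the integral.
F(u) = 5*cos(2*u**3 - 3/4)/2 is an antiderivative of f.
Check: d/du[5*cos(2*u**3 - 3/4)/2] = -15*u**2*sin(2*u**3 - 3/4) = f(u).
F(1) = 5*cos(5/4)/2; F(-1/2) = 5*cos(1)/2.
Integral = F(1) - F(-1/2) = -5*cos(1)/2 + 5*cos(5/4)/2.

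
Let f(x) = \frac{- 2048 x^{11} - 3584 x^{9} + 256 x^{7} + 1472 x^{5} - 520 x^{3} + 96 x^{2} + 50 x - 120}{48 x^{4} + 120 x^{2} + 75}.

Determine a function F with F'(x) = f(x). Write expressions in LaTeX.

Any candidate F(x) must reproduce f(x) exactly when differentiated.
Check: d/dx[- \frac{4 x}{2 x^{2} + \frac{5}{2}} - \frac{\left(\frac{1}{2} - 2 x^{2}\right)^{4}}{3}] = \frac{- 2048 x^{11} - 3584 x^{9} + 256 x^{7} + 1472 x^{5} - 520 x^{3} + 96 x^{2} + 50 x - 120}{48 x^{4} + 120 x^{2} + 75} = f(x).

An antiderivative is F(x) = - \frac{4 x}{2 x^{2} + \frac{5}{2}} - \frac{\left(\frac{1}{2} - 2 x^{2}\right)^{4}}{3}.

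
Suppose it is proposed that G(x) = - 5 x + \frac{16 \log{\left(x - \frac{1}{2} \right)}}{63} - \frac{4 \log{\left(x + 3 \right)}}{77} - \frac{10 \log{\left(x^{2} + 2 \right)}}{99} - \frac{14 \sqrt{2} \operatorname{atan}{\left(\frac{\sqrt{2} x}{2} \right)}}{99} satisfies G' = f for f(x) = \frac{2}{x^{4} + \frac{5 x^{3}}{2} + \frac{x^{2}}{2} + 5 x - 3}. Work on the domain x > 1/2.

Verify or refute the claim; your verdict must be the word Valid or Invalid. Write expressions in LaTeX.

Invalid: d/dx[G] - f = -5, which is not 0.

d/dx[G] = \frac{- 10 x^{4} - 25 x^{3} - 5 x^{2} - 50 x + 34}{2 x^{4} + 5 x^{3} + x^{2} + 10 x - 6}
d/dx[G] - f(x) = -5 != 0.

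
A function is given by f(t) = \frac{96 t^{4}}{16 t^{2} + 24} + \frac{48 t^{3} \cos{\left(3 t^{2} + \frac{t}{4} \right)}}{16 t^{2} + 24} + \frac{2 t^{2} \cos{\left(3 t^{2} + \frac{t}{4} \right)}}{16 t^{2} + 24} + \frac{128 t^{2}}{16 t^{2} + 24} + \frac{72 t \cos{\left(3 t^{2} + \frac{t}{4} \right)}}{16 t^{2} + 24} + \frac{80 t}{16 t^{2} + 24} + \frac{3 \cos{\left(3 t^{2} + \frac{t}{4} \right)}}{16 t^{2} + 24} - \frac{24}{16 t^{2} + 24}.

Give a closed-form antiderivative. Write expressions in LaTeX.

An antiderivative is F(t) = 2 t^{3} - t + \frac{5 \log{\left(2 t^{2} + 3 \right)}}{2} + \frac{\sin{\left(3 t^{2} + \frac{t}{4} \right)}}{2}.

The integrand splits into summands that can be handled one at a time.
Check: d/dt[2 t^{3} - t + \frac{5 \log{\left(2 t^{2} + 3 \right)}}{2} + \frac{\sin{\left(3 t^{2} + \frac{t}{4} \right)}}{2}] = \frac{96 t^{4} + 48 t^{3} \cos{\left(3 t^{2} + \frac{t}{4} \right)} + 2 t^{2} \cos{\left(3 t^{2} + \frac{t}{4} \right)} + 128 t^{2} + 72 t \cos{\left(3 t^{2} + \frac{t}{4} \right)} + 80 t + 3 \cos{\left(3 t^{2} + \frac{t}{4} \right)} - 24}{16 t^{2} + 24}, which equals f(t).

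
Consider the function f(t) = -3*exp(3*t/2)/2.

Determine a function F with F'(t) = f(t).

An antiderivative is F(t) = -exp(3*t/2).

Whatever form F(t) takes, F'(t) = f(t) is non-negotiable.
Check: d/dt[-exp(3*t/2)] = -3*exp(3*t/2)/2 = f(t).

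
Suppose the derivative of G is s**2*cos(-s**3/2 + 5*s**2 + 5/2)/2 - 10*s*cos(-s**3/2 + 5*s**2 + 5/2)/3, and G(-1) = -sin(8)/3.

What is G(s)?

G(s) = -sin(-s**3/2 + 5*s**2 + 5/2)/3

G'(s) matches the chain-rule pattern g'(h)*h' with inner function h(s) = -s**3/2 + 5*s**2 + 5/2; substituting u = h(s) collapses the integral.
A general antiderivative is -sin(-s**3/2 + 5*s**2 + 5/2)/3 + C.
The condition gives C = -sin(8)/3 - (-sin(8)/3) = 0.
So G(s) = -sin(-s**3/2 + 5*s**2 + 5/2)/3.
Check: d/ds[-sin(-s**3/2 + 5*s**2 + 5/2)/3] = s**2*cos(-s**3/2 + 5*s**2 + 5/2)/2 - 10*s*cos(-s**3/2 + 5*s**2 + 5/2)/3 = G'(s).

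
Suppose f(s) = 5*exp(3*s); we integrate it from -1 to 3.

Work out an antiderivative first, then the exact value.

Antiderivative: F(s) = 5*exp(3*s)/3; value = -5*exp(-3)/3 + 5*exp(9)/3

For F(s) to be correct the identity F'(s) - f(s) = 0 must hold.
F(s) = 5*exp(3*s)/3 is an antiderivative of f.
Check: d/ds[5*exp(3*s)/3] = 5*exp(3*s) = f(s).
F(3) = 5*exp(9)/3; F(-1) = 5*exp(-3)/3.
Integral = F(3) - F(-1) = -5*exp(-3)/3 + 5*exp(9)/3.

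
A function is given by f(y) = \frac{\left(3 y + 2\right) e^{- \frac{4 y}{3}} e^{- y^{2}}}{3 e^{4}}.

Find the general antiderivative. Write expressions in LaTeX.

F(y) = - \frac{e^{- \frac{4 y}{3}} e^{- y^{2}}}{2 e^{4}} + C

The substitution u = - y^{2} - \frac{4 y}{3} - 4 works: f is exactly (dF/du)*(du/dy) for that inner function.
Check: d/dy[- \frac{e^{- \frac{4 y}{3}} e^{- y^{2}}}{2 e^{4}}] = \frac{\left(3 y + 2\right) e^{- \frac{4 y}{3}} e^{- y^{2}}}{3 e^{4}} = f(y).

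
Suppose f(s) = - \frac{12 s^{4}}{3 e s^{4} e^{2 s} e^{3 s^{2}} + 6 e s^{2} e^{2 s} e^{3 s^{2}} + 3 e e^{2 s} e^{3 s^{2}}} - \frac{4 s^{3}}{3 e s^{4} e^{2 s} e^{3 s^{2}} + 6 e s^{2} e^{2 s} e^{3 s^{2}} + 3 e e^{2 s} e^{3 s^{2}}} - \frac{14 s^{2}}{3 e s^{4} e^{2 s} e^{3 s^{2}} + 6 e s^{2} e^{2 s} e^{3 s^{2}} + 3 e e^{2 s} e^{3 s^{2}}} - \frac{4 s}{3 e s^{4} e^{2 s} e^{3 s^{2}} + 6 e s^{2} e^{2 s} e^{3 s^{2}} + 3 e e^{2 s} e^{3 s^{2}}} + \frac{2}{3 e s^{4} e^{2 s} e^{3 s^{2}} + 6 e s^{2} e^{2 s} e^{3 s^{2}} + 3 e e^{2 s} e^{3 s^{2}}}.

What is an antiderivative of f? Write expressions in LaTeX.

The integrand splits into summands that can be handled one at a time.
Check: d/ds[\frac{2 s e^{- 2 s} e^{- 3 s^{2}}}{3 e \left(s^{2} + 1\right)}] = \frac{- 12 s^{4} - 4 s^{3} - 14 s^{2} - 4 s + 2}{3 e s^{4} e^{2 s} e^{3 s^{2}} + 6 e s^{2} e^{2 s} e^{3 s^{2}} + 3 e e^{2 s} e^{3 s^{2}}}, which equals f(s).

An antiderivative is F(s) = \frac{2 s e^{- 2 s} e^{- 3 s^{2}}}{3 e \left(s^{2} + 1\right)}.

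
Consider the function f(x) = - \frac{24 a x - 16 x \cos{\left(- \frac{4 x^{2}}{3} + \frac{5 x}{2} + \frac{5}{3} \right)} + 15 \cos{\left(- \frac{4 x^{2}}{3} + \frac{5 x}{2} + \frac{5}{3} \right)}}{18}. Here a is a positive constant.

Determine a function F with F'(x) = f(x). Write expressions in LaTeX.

An antiderivative is F(x) = - \frac{2 a x^{2}}{3} - \frac{\sin{\left(- \frac{4 x^{2}}{3} + \frac{5 x}{2} + \frac{5}{3} \right)}}{3}.

An antiderivative F(x) passes only if d/dx[F] lands on f(x) exactly.
Check: d/dx[- \frac{2 a x^{2}}{3} - \frac{\sin{\left(- \frac{4 x^{2}}{3} + \frac{5 x}{2} + \frac{5}{3} \right)}}{3}] = - \frac{4 a x}{3} + \frac{8 x \cos{\left(- \frac{4 x^{2}}{3} + \frac{5 x}{2} + \frac{5}{3} \right)}}{9} - \frac{5 \cos{\left(- \frac{4 x^{2}}{3} + \frac{5 x}{2} + \frac{5}{3} \right)}}{6}, which equals f(x).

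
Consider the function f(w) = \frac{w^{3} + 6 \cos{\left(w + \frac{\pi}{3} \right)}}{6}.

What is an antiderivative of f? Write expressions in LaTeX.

An antiderivative is F(w) = \frac{w^{4}}{24} + \sin{\left(w + \frac{\pi}{3} \right)}.

Differentiate the proposed F(w) back; it has to land on f(w) exactly.
Check: d/dw[\frac{w^{4}}{24} + \sin{\left(w + \frac{\pi}{3} \right)}] = \frac{w^{3}}{6} + \cos{\left(w + \frac{\pi}{3} \right)}, which equals f(w).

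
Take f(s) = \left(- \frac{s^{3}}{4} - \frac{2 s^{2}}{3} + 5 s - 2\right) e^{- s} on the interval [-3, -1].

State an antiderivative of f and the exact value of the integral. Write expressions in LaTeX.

f has the shape u'v + uv' for u = \frac{s^{3}}{4} + \frac{17 s^{2}}{12} - \frac{13 s}{6} - \frac{1}{6} and v = e^{- s} — it is the derivative of the product u*v.
F(s) = \frac{\left(3 s^{3} + 17 s^{2} - 26 s - 2\right) e^{- s}}{12} is an antiderivative of f.
Check: d/ds[\frac{\left(3 s^{3} + 17 s^{2} - 26 s - 2\right) e^{- s}}{12}] = \frac{\left(- 3 s^{3} - 8 s^{2} + 60 s - 24\right) e^{- s}}{12}, which equals f(s).
F(-1) = \frac{19 e}{6}; F(-3) = \frac{37 e^{3}}{3}.
Integral = F(-1) - F(-3) = - \frac{37 e^{3}}{3} + \frac{19 e}{6}.

Antiderivative: F(s) = \frac{\left(3 s^{3} + 17 s^{2} - 26 s - 2\right) e^{- s}}{12}; value = - \frac{37 e^{3}}{3} + \frac{19 e}{6}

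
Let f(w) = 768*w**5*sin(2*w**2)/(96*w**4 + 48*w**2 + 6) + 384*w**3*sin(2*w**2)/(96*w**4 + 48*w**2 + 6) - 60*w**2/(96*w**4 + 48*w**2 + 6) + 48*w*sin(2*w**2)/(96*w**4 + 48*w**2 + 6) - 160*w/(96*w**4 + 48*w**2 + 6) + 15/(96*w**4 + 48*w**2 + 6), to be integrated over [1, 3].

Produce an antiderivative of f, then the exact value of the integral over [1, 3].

Integrate term by term and add the pieces.
F(w) = (-48*w**2*cos(2*w**2) + 15*w - 12*cos(2*w**2) + 20)/(24*w**2 + 6) is an antiderivative of f.
Check: d/dw[(-48*w**2*cos(2*w**2) + 15*w - 12*cos(2*w**2) + 20)/(24*w**2 + 6)] = (768*w**5*sin(2*w**2) + 384*w**3*sin(2*w**2) - 60*w**2 + 48*w*sin(2*w**2) - 160*w + 15)/(96*w**4 + 48*w**2 + 6), which equals f(w).
F(3) = 65/222 - 2*cos(18); F(1) = 7/6 - 2*cos(2).
Integral = F(3) - F(1) = -2*cos(18) - 97/111 + 2*cos(2).

Antiderivative: F(w) = (-48*w**2*cos(2*w**2) + 15*w - 12*cos(2*w**2) + 20)/(24*w**2 + 6); value = -2*cos(18) - 97/111 + 2*cos(2)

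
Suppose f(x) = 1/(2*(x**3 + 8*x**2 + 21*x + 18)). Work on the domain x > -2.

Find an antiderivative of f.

Factor the denominator (2*(x + 2)*(x + 3)**2) and decompose: f = -1/(2*(x + 3)) - 1/(2*(x + 3)**2) + 1/(2*(x + 2)); each piece integrates to a log, atan, or power term.
Check: d/dx[(x*log(x + 2) - x*log(x + 3) + 3*log(x + 2) - 3*log(x + 3) + 1)/(2*x + 6)] = 1/(2*x**3 + 16*x**2 + 42*x + 36), which equals f(x).

An antiderivative is F(x) = (x*log(x + 2) - x*log(x + 3) + 3*log(x + 2) - 3*log(x + 3) + 1)/(2*x + 6).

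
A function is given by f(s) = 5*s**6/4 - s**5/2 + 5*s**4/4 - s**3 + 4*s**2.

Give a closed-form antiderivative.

An antiderivative is F(s) = 5*s**7/28 - s**6/12 + s**5/4 - s**4/4 + 4*s**3/3.

The integrand splits into summands that can be handled one at a time.
Check: d/ds[5*s**7/28 - s**6/12 + s**5/4 - s**4/4 + 4*s**3/3] = 5*s**6/4 - s**5/2 + 5*s**4/4 - s**3 + 4*s**2 = f(s).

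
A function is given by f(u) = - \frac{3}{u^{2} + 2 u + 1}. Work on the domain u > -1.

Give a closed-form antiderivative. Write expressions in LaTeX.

An antiderivative is F(u) = \frac{3}{u + 1}.

Since d/du undoes antidifferentiation here, F'(u) = f(u) is required of F(u).
Check: d/du[\frac{3}{u + 1}] = - \frac{3}{u^{2} + 2 u + 1} = f(u).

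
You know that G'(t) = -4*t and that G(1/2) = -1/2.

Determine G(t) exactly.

G(t) = -2*t**2

Recover the given G'(t) by differentiating a candidate G(t); any mismatch rules it out.
A general antiderivative is -2*t**2 + C.
The condition gives C = -1/2 - (-1/2) = 0.
So G(t) = -2*t**2.
Check: d/dt[-2*t**2] = -4*t = G'(t).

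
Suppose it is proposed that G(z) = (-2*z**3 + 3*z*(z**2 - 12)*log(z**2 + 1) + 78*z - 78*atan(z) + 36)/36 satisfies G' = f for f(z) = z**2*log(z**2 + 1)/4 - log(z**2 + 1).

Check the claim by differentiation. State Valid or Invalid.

Valid: G'(z) = f(z).

d/dz[G] = z**2*log(z**2 + 1)/4 - log(z**2 + 1)
This equals f(z) exactly, so the claim holds.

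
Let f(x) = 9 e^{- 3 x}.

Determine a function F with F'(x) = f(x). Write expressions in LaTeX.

A candidate is checked by its d/dx: the result must match f(x).
Check: d/dx[- 3 e^{- 3 x}] = 9 e^{- 3 x} = f(x).

An antiderivative is F(x) = - 3 e^{- 3 x}.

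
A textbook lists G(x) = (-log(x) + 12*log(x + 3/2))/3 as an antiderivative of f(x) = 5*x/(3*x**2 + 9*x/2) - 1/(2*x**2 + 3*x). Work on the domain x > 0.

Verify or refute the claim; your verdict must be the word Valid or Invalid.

Invalid: d/dx[G] - f = 4/(2*x + 3), which is not 0.

d/dx[G] = (22*x - 3)/(6*x**2 + 9*x)
d/dx[G] - f(x) = 4/(2*x + 3) != 0.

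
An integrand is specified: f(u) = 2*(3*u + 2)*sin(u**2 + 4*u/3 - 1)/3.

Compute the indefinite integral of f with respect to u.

F(u) = -cos(u**2 + 4*u/3 - 1) + C

The substitution w = u**2 + 4*u/3 - 1 works: f is exactly (dF/dw)*(dw/du) for that inner function.
Check: d/du[-cos(u**2 + 4*u/3 - 1)] = 2*u*sin(u**2 + 4*u/3 - 1) + 4*sin(u**2 + 4*u/3 - 1)/3, which equals f(u).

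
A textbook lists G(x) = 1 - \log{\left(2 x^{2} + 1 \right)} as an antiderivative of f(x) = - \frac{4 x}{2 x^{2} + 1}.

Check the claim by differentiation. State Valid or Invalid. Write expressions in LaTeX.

Valid - differentiating G returns exactly f.

d/dx[G] = - \frac{4 x}{2 x^{2} + 1}
This equals f(x) exactly, so the claim holds.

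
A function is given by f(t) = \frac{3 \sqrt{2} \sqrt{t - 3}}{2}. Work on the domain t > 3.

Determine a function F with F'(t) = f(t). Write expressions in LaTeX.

An antiderivative is F(t) = \sqrt{2} t \sqrt{t - 3} - 3 \sqrt{2} \sqrt{t - 3}.

For F(t) to be correct the identity F'(t) - f(t) = 0 must hold.
Check: d/dt[\sqrt{2} t \sqrt{t - 3} - 3 \sqrt{2} \sqrt{t - 3}] = \frac{3 \sqrt{2} t - 9 \sqrt{2}}{2 \sqrt{t - 3}}, which equals f(t).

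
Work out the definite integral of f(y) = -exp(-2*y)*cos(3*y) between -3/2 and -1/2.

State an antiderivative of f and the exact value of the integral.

Antiderivative: F(y) = -3*exp(-2*y)*sin(3*y)/13 + 2*exp(-2*y)*cos(3*y)/13; value = 2*exp(1)*cos(3/2)/13 + 3*exp(1)*sin(3/2)/13 - 2*exp(3)*cos(9/2)/13 - 3*exp(3)*sin(9/2)/13

An antiderivative F(y) passes only if d/dy[F] lands on f(y) exactly.
F(y) = -3*exp(-2*y)*sin(3*y)/13 + 2*exp(-2*y)*cos(3*y)/13 is an antiderivative of f.
Check: d/dy[-3*exp(-2*y)*sin(3*y)/13 + 2*exp(-2*y)*cos(3*y)/13] = -exp(-2*y)*cos(3*y) = f(y).
F(-1/2) = 2*exp(1)*cos(3/2)/13 + 3*exp(1)*sin(3/2)/13; F(-3/2) = 3*exp(3)*sin(9/2)/13 + 2*exp(3)*cos(9/2)/13.
Integral = F(-1/2) - F(-3/2) = 2*exp(1)*cos(3/2)/13 + 3*exp(1)*sin(3/2)/13 - 2*exp(3)*cos(9/2)/13 - 3*exp(3)*sin(9/2)/13.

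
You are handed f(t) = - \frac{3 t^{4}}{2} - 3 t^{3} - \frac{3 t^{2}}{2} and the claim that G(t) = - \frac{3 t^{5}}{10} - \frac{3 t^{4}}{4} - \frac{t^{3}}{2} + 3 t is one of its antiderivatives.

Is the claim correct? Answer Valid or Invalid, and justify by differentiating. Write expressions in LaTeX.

d/dt[G] = - \frac{3 t^{4}}{2} - 3 t^{3} - \frac{3 t^{2}}{2} + 3
d/dt[G] - f(t) = 3 != 0.

Invalid: d/dt[G] - f = 3, which is not 0.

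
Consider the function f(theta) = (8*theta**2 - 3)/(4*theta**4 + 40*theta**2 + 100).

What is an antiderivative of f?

Check any antiderivative F(theta) by computing F'(theta) and comparing it with f(theta).
Check: d/dtheta[-43*theta/(40*theta**2 + 200) + 37*sqrt(5)*atan(sqrt(5)*theta/5)/200] = (8*theta**2 - 3)/(4*theta**4 + 40*theta**2 + 100) = f(theta).

An antiderivative is F(theta) = -43*theta/(40*theta**2 + 200) + 37*sqrt(5)*atan(sqrt(5)*theta/5)/200.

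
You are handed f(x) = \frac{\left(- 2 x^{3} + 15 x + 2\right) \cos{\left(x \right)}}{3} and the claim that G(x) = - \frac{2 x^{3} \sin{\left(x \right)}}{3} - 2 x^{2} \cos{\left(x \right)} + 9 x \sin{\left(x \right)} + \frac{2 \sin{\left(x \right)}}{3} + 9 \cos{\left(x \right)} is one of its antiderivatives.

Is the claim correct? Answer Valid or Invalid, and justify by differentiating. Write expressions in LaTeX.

Valid: G'(x) = f(x).

d/dx[G] = - \frac{2 x^{3} \cos{\left(x \right)}}{3} + 5 x \cos{\left(x \right)} + \frac{2 \cos{\left(x \right)}}{3}
This equals f(x) exactly, so the claim holds.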